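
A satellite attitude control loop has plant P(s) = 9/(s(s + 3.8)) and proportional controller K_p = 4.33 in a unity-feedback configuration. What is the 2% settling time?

T_s ≈ 2.11 s

Closed-loop characteristic equation: s² + 3.8s + 38.97 = 0, so ω_n = 6.243 rad/s and ζ = 3.8/(2·6.243) = 0.3044.
2% settling time T_s ≈ 4/(ζω_n) = 4/1.9 = 2.11 s.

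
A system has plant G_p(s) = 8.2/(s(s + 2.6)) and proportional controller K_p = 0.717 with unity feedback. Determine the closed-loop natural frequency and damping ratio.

1 + K_p·G_p(s) = 0 gives s² + 2.6s + 5.879 = 0.
Matching s² + 2ζω_n s + ω_n²: ω_n = √5.879 = 2.425 rad/s and 2ζω_n = 2.6, so ζ = 2.6/(2·2.425) = 0.536.

ω_n = 2.42 rad/s, ζ = 0.536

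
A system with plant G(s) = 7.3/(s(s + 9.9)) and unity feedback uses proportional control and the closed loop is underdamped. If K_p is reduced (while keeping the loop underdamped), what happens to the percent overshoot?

decrease

ζ = 9.9/(2√(7.3K_p)) rises as K_p falls; higher damping means less overshoot.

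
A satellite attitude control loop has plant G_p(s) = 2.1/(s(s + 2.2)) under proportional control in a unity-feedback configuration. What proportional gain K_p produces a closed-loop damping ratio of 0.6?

K_p = 1.6

Closed-loop characteristic equation: s² + 2.2s + K_p·2.1 = 0.
So ω_n = √(2.1K_p) and 2ζω_n = 2.2, giving ζ = 2.2/(2√(2.1K_p)).
Setting ζ = 0.6: √(2.1K_p) = 2.2/(2·0.6) = 1.833, so K_p = 3.361/2.1 = 1.6.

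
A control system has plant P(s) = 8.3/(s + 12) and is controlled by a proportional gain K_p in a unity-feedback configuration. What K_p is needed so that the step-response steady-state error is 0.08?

Steady-state error for a unit step on this type-0 loop is 1/(1 + K_p·P(0)).
P(0) = 0.6917. Require 1/(1 + K_p·0.6917) = 0.08, so 1 + 0.6917·K_p = 12.5.
K_p = (12.5 − 1)/0.6917 = 16.6.

K_p = 16.6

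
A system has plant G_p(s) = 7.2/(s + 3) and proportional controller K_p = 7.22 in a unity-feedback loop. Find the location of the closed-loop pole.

s = -54.98

Closed-loop transfer function: T(s) = K_p·G_p(s)/(1 + K_p·G_p(s)) = 51.98/(s + 3 + 51.98) = 51.98/(s + 54.98).
The closed-loop pole is at s = −54.98.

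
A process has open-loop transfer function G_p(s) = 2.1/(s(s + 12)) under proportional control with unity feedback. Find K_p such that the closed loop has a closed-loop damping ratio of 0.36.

Closed-loop characteristic equation: s² + 12s + K_p·2.1 = 0.
So ω_n = √(2.1K_p) and 2ζω_n = 12, giving ζ = 12/(2√(2.1K_p)).
Setting ζ = 0.36: √(2.1K_p) = 12/(2·0.36) = 16.67, so K_p = 277.8/2.1 = 132.

K_p = 132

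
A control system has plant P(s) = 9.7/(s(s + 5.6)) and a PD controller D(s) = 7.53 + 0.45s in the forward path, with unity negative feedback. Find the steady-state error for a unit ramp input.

0.0767

The loop has one pole at the origin (type 1). Velocity error constant K_v = lim_{s→0} s·D(s)P(s) = 7.53·9.7/5.6 = 13.04.
Steady-state error to a unit ramp: e_ss = 1/K_v = 0.0767.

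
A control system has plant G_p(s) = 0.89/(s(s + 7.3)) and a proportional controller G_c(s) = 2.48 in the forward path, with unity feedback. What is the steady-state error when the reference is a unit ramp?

The loop has one pole at the origin (type 1). Velocity error constant K_v = lim_{s→0} s·G_c(s)G_p(s) = 2.48·0.89/7.3 = 0.3024.
Steady-state error to a unit ramp: e_ss = 1/K_v = 3.31.

3.31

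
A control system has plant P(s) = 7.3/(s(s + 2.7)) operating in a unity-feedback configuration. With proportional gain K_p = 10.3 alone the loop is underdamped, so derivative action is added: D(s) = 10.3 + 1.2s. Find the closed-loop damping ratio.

ζ = 0.661

Forward path: (10.3 + 1.2s)·7.3/(s(s+2.7)). The closed-loop characteristic equation is s² + (2.7 + 7.3·1.2)s + 7.3·10.3 = 0.
That is s² + 11.46s + 75.19 = 0, so ω_n = 8.671 rad/s and ζ = 11.46/(2·8.671) = 0.6608.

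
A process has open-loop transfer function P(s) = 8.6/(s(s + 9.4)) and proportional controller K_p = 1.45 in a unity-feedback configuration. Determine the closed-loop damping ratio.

The closed-loop denominator is s(s+9.4) + 1.45·8.6 = s² + 9.4s + 12.47.
So ω_n² = 12.47 ⇒ ω_n = 3.531 rad/s, and ζ = 9.4/(2ω_n) = 1.33.

ζ = 1.33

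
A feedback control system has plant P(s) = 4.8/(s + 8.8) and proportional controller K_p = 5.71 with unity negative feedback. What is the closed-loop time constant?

τ = 0.0276 s

Closed-loop transfer function: T(s) = K_p·P(s)/(1 + K_p·P(s)) = 27.41/(s + 8.8 + 27.41) = 27.41/(s + 36.21).
Time constant τ = 1/36.21 = 0.0276 s.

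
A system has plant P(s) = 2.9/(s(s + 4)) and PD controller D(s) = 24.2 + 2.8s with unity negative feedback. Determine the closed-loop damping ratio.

ζ = 0.723

Forward path: (24.2 + 2.8s)·2.9/(s(s+4)). The closed-loop characteristic equation is s² + (4 + 2.9·2.8)s + 2.9·24.2 = 0.
That is s² + 12.12s + 70.18 = 0, so ω_n = 8.377 rad/s and ζ = 12.12/(2·8.377) = 0.7234.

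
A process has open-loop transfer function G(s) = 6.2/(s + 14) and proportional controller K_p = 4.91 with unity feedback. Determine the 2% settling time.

T_s ≈ 0.09 s

Closed-loop transfer function: T(s) = K_p·G(s)/(1 + K_p·G(s)) = 30.44/(s + 14 + 30.44) = 30.44/(s + 44.44).
Time constant τ = 1/44.44 = 0.0225 s, so the 2% settling time is about 4τ = 0.09 s.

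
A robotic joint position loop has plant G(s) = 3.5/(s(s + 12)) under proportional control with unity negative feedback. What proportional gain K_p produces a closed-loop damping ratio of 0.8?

K_p = 16.1

Closed-loop characteristic equation: s² + 12s + K_p·3.5 = 0.
So ω_n = √(3.5K_p) and 2ζω_n = 12, giving ζ = 12/(2√(3.5K_p)).
Setting ζ = 0.8: √(3.5K_p) = 12/(2·0.8) = 7.5, so K_p = 56.25/3.5 = 16.1.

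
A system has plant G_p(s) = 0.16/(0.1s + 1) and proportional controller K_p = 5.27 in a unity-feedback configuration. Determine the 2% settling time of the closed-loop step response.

Closed loop: T(s) = K_p·G_p/(1+K_p·G_p) = 0.8432/(0.1s + 1 + 0.8432), with pole at s = −(1 + 0.8432)/0.1 = −18.43.
τ = 1/18.43 = 0.05425 s, so 2% settling time ≈ 4τ = 0.217 s.

T_s ≈ 0.217 s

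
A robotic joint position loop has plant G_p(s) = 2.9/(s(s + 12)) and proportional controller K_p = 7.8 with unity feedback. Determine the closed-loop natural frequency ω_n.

1 + K_p·G_p(s) = 0 gives s² + 12s + 22.62 = 0.
Matching s² + 2ζω_n s + ω_n²: ω_n = √22.62 = 4.756 rad/s and 2ζω_n = 12, so ζ = 12/(2·4.756) = 1.26.

ω_n = 4.76 rad/s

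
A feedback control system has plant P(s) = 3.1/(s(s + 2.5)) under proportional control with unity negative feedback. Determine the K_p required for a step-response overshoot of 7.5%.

K_p = 1.25

From %OS = 100·exp(−πζ/√(1−ζ²)) = 7.5%, ζ = −ln(0.075)/√(π²+ln²(0.075)) = 0.6362.
Characteristic equation s² + 2.5s + 3.1K_p = 0 gives ζ = 2.5/(2√(3.1K_p)).
Setting ζ = 0.6362: √(3.1K_p) = 2.5/(2·0.6362) = 1.965, so K_p = 3.861/3.1 = 1.25.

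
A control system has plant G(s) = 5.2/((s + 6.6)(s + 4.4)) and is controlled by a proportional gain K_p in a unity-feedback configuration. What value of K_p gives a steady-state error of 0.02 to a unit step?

K_p = 274

For a type-0 loop with proportional control, e_ss = 1/(1 + K_p·G(0)).
G(0) = 0.1791. Require 1/(1 + K_p·0.1791) = 0.02, so 1 + 0.1791·K_p = 50.
K_p = (50 − 1)/0.1791 = 274.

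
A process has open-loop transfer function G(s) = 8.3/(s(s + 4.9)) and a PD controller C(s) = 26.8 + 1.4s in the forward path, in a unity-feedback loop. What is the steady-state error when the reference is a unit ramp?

The loop has one pole at the origin (type 1). Velocity error constant K_v = lim_{s→0} s·C(s)G(s) = 26.8·8.3/4.9 = 45.4.
Steady-state error to a unit ramp: e_ss = 1/K_v = 0.022.

0.022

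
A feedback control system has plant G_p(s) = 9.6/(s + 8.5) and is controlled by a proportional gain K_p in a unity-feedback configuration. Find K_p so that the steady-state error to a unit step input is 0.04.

K_p = 21.2

Steady-state error for a unit step on this type-0 loop is 1/(1 + K_p·G_p(0)).
G_p(0) = 1.129. Require 1/(1 + K_p·1.129) = 0.04, so 1 + 1.129·K_p = 25.
K_p = (25 − 1)/1.129 = 21.2.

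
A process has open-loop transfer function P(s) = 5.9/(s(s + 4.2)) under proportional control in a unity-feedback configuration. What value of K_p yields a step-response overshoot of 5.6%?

From %OS = 100·exp(−πζ/√(1−ζ²)) = 5.6%, ζ = −ln(0.056)/√(π²+ln²(0.056)) = 0.6761.
Characteristic equation s² + 4.2s + 5.9K_p = 0 gives ζ = 4.2/(2√(5.9K_p)).
Setting ζ = 0.6761: √(5.9K_p) = 4.2/(2·0.6761) = 3.106, so K_p = 9.649/5.9 = 1.64.

K_p = 1.64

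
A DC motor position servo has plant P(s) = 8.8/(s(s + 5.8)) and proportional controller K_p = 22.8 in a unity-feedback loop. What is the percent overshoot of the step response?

Closed-loop characteristic equation: s² + 5.8s + 200.6 = 0, so ω_n = 14.16 rad/s and ζ = 5.8/(2·14.16) = 0.2047.
%OS = 100·exp(−πζ/√(1−ζ²)) = 100·exp(−π·0.2047/√0.9581) = 51.8%.

51.8%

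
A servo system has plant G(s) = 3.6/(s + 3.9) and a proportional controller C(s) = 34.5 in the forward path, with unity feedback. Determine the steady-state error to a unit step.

The loop is type 0. Static position error constant K_pos = C(0)·G(0) = 34.5·0.9231 = 31.85.
Steady-state error to a unit step: e_ss = 1/(1+K_pos) = 1/32.85 = 0.0304.

0.0304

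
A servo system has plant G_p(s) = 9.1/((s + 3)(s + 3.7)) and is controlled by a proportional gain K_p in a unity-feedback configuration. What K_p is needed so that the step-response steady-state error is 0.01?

Steady-state error for a unit step on this type-0 loop is 1/(1 + K_p·G_p(0)).
G_p(0) = 0.8198. Require 1/(1 + K_p·0.8198) = 0.01, so 1 + 0.8198·K_p = 100.
K_p = (100 − 1)/0.8198 = 121.

K_p = 121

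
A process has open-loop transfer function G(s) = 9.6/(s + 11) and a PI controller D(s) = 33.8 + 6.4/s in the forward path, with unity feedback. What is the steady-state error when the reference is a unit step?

The open loop D(s)G(s) has a pole at the origin (type 1), so the static position error constant is infinite and e_ss = 1/(1+∞) = 0.

0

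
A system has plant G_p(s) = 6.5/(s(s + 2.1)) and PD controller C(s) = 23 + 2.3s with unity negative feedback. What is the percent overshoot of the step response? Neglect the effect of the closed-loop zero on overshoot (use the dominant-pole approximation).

4.71%

Forward path: (23 + 2.3s)·6.5/(s(s+2.1)). The closed-loop characteristic equation is s² + (2.1 + 6.5·2.3)s + 6.5·23 = 0.
That is s² + 17.05s + 149.5 = 0, so ω_n = 12.23 rad/s and ζ = 17.05/(2·12.23) = 0.6972.
%OS = 100·exp(−πζ/√(1−ζ²)) = 4.71%.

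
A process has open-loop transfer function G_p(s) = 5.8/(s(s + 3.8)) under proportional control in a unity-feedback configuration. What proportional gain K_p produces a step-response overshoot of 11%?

K_p = 1.88

From %OS = 100·exp(−πζ/√(1−ζ²)) = 11%, ζ = −ln(0.11)/√(π²+ln²(0.11)) = 0.5749.
Characteristic equation s² + 3.8s + 5.8K_p = 0 gives ζ = 3.8/(2√(5.8K_p)).
Setting ζ = 0.5749: √(5.8K_p) = 3.8/(2·0.5749) = 3.305, so K_p = 10.92/5.8 = 1.88.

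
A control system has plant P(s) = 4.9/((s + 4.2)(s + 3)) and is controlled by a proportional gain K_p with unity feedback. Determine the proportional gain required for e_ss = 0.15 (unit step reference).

Steady-state error for a unit step on this type-0 loop is 1/(1 + K_p·P(0)).
P(0) = 0.3889. Require 1/(1 + K_p·0.3889) = 0.15, so 1 + 0.3889·K_p = 6.667.
K_p = (6.667 − 1)/0.3889 = 14.6.

K_p = 14.6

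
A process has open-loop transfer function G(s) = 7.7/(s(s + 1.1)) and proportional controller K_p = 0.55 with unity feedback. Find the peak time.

Closed-loop characteristic equation: s² + 1.1s + 4.235 = 0, so ω_n = 2.058 rad/s and ζ = 1.1/(2·2.058) = 0.2673.
Damped frequency ω_d = ω_n√(1−ζ²) = 1.983 rad/s, so peak time T_p = π/ω_d = 1.58 s.

T_p = 1.58 s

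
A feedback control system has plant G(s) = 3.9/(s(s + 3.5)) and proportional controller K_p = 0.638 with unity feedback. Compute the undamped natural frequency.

1 + K_p·G(s) = 0 gives s² + 3.5s + 2.488 = 0.
Matching s² + 2ζω_n s + ω_n²: ω_n = √2.488 = 1.577 rad/s and 2ζω_n = 3.5, so ζ = 3.5/(2·1.577) = 1.11.

ω_n = 1.58 rad/s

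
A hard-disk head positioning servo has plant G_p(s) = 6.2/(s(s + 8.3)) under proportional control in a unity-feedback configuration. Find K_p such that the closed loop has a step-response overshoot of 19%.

From %OS = 100·exp(−πζ/√(1−ζ²)) = 19%, ζ = −ln(0.19)/√(π²+ln²(0.19)) = 0.4673.
Characteristic equation s² + 8.3s + 6.2K_p = 0 gives ζ = 8.3/(2√(6.2K_p)).
Setting ζ = 0.4673: √(6.2K_p) = 8.3/(2·0.4673) = 8.88, so K_p = 78.85/6.2 = 12.7.

K_p = 12.7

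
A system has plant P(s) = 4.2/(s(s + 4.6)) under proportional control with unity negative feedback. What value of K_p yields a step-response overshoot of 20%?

From %OS = 100·exp(−πζ/√(1−ζ²)) = 20%, ζ = −ln(0.2)/√(π²+ln²(0.2)) = 0.4559.
Characteristic equation s² + 4.6s + 4.2K_p = 0 gives ζ = 4.6/(2√(4.2K_p)).
Setting ζ = 0.4559: √(4.2K_p) = 4.6/(2·0.4559) = 5.044, so K_p = 25.45/4.2 = 6.06.

K_p = 6.06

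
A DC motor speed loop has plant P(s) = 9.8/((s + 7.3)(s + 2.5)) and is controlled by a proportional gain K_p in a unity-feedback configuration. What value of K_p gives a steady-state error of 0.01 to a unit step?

For a type-0 loop with proportional control, e_ss = 1/(1 + K_p·P(0)).
P(0) = 0.537. Require 1/(1 + K_p·0.537) = 0.01, so 1 + 0.537·K_p = 100.
K_p = (100 − 1)/0.537 = 184.

K_p = 184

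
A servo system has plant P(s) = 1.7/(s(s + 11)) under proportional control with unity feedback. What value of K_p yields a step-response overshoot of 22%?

From %OS = 100·exp(−πζ/√(1−ζ²)) = 22%, ζ = −ln(0.22)/√(π²+ln²(0.22)) = 0.4342.
Characteristic equation s² + 11s + 1.7K_p = 0 gives ζ = 11/(2√(1.7K_p)).
Setting ζ = 0.4342: √(1.7K_p) = 11/(2·0.4342) = 12.67, so K_p = 160.5/1.7 = 94.4.

K_p = 94.4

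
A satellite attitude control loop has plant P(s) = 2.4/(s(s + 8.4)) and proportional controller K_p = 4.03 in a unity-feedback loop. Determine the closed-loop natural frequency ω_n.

1 + K_p·P(s) = 0 gives s² + 8.4s + 9.672 = 0.
Matching s² + 2ζω_n s + ω_n²: ω_n = √9.672 = 3.11 rad/s and 2ζω_n = 8.4, so ζ = 8.4/(2·3.11) = 1.35.

ω_n = 3.11 rad/s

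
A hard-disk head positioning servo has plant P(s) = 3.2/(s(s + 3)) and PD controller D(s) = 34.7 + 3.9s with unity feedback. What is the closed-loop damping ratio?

Forward path: (34.7 + 3.9s)·3.2/(s(s+3)). The closed-loop characteristic equation is s² + (3 + 3.2·3.9)s + 3.2·34.7 = 0.
That is s² + 15.48s + 111 = 0, so ω_n = 10.54 rad/s and ζ = 15.48/(2·10.54) = 0.7345.

ζ = 0.735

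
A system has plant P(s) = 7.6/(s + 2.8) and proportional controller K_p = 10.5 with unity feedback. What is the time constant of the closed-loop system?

Closed-loop transfer function: T(s) = K_p·P(s)/(1 + K_p·P(s)) = 79.8/(s + 2.8 + 79.8) = 79.8/(s + 82.6).
Time constant τ = 1/82.6 = 0.0121 s.

τ = 0.0121 s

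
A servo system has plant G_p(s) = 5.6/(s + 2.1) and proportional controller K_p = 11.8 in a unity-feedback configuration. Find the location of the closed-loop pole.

s = -68.18

Closed-loop transfer function: T(s) = K_p·G_p(s)/(1 + K_p·G_p(s)) = 66.08/(s + 2.1 + 66.08) = 66.08/(s + 68.18).
The closed-loop pole is at s = −68.18.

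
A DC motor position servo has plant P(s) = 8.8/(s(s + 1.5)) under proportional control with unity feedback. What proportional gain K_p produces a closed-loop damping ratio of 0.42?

K_p = 0.362

Closed-loop characteristic equation: s² + 1.5s + K_p·8.8 = 0.
So ω_n = √(8.8K_p) and 2ζω_n = 1.5, giving ζ = 1.5/(2√(8.8K_p)).
Setting ζ = 0.42: √(8.8K_p) = 1.5/(2·0.42) = 1.786, so K_p = 3.189/8.8 = 0.362.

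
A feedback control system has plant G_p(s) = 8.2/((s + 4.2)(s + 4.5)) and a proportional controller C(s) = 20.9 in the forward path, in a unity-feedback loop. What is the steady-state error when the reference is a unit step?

0.0993

The loop is type 0. Static position error constant K_pos = C(0)·G_p(0) = 20.9·0.4339 = 9.068.
Steady-state error to a unit step: e_ss = 1/(1+K_pos) = 1/10.07 = 0.0993.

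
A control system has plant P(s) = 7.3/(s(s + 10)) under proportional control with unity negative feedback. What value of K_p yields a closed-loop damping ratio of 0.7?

Closed-loop characteristic equation: s² + 10s + K_p·7.3 = 0.
So ω_n = √(7.3K_p) and 2ζω_n = 10, giving ζ = 10/(2√(7.3K_p)).
Setting ζ = 0.7: √(7.3K_p) = 10/(2·0.7) = 7.143, so K_p = 51.02/7.3 = 6.99.

K_p = 6.99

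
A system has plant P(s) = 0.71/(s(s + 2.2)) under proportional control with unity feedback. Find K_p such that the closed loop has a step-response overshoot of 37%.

From %OS = 100·exp(−πζ/√(1−ζ²)) = 37%, ζ = −ln(0.37)/√(π²+ln²(0.37)) = 0.3017.
Characteristic equation s² + 2.2s + 0.71K_p = 0 gives ζ = 2.2/(2√(0.71K_p)).
Setting ζ = 0.3017: √(0.71K_p) = 2.2/(2·0.3017) = 3.646, so K_p = 13.29/0.71 = 18.7.

K_p = 18.7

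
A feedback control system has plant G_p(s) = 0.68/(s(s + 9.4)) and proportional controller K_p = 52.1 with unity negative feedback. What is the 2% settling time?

Closed-loop characteristic equation: s² + 9.4s + 35.43 = 0, so ω_n = 5.952 rad/s and ζ = 9.4/(2·5.952) = 0.7896.
2% settling time T_s ≈ 4/(ζω_n) = 4/4.7 = 0.851 s.

T_s ≈ 0.851 s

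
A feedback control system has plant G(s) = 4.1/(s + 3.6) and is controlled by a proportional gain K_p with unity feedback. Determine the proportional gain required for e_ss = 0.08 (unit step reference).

K_p = 10.1

For a type-0 loop with proportional control, e_ss = 1/(1 + K_p·G(0)).
G(0) = 1.139. Require 1/(1 + K_p·1.139) = 0.08, so 1 + 1.139·K_p = 12.5.
K_p = (12.5 − 1)/1.139 = 10.1.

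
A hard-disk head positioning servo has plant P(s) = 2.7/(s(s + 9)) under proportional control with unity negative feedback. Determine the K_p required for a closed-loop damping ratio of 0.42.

Closed-loop characteristic equation: s² + 9s + K_p·2.7 = 0.
So ω_n = √(2.7K_p) and 2ζω_n = 9, giving ζ = 9/(2√(2.7K_p)).
Setting ζ = 0.42: √(2.7K_p) = 9/(2·0.42) = 10.71, so K_p = 114.8/2.7 = 42.5.

K_p = 42.5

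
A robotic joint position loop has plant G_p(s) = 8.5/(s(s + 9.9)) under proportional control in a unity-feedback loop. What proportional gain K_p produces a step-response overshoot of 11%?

K_p = 8.72

From %OS = 100·exp(−πζ/√(1−ζ²)) = 11%, ζ = −ln(0.11)/√(π²+ln²(0.11)) = 0.5749.
Characteristic equation s² + 9.9s + 8.5K_p = 0 gives ζ = 9.9/(2√(8.5K_p)).
Setting ζ = 0.5749: √(8.5K_p) = 9.9/(2·0.5749) = 8.61, so K_p = 74.14/8.5 = 8.72.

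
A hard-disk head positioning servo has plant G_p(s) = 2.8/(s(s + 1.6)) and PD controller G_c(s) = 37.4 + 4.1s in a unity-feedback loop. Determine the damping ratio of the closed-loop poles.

Forward path: (37.4 + 4.1s)·2.8/(s(s+1.6)). The closed-loop characteristic equation is s² + (1.6 + 2.8·4.1)s + 2.8·37.4 = 0.
That is s² + 13.08s + 104.7 = 0, so ω_n = 10.23 rad/s and ζ = 13.08/(2·10.23) = 0.6391.

ζ = 0.639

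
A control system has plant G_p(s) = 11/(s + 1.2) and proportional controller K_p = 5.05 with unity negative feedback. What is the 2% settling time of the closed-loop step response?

T_s ≈ 0.0705 s

Closed-loop transfer function: T(s) = K_p·G_p(s)/(1 + K_p·G_p(s)) = 55.55/(s + 1.2 + 55.55) = 55.55/(s + 56.75).
Time constant τ = 1/56.75 = 0.01762 s, so the 2% settling time is about 4τ = 0.0705 s.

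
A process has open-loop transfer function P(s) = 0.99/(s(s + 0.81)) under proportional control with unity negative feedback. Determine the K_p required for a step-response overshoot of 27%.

From %OS = 100·exp(−πζ/√(1−ζ²)) = 27%, ζ = −ln(0.27)/√(π²+ln²(0.27)) = 0.3847.
Characteristic equation s² + 0.81s + 0.99K_p = 0 gives ζ = 0.81/(2√(0.99K_p)).
Setting ζ = 0.3847: √(0.99K_p) = 0.81/(2·0.3847) = 1.053, so K_p = 1.108/0.99 = 1.12.

K_p = 1.12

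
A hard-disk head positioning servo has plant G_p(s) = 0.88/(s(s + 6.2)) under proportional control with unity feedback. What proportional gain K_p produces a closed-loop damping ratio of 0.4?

Closed-loop characteristic equation: s² + 6.2s + K_p·0.88 = 0.
So ω_n = √(0.88K_p) and 2ζω_n = 6.2, giving ζ = 6.2/(2√(0.88K_p)).
Setting ζ = 0.4: √(0.88K_p) = 6.2/(2·0.4) = 7.75, so K_p = 60.06/0.88 = 68.3.

K_p = 68.3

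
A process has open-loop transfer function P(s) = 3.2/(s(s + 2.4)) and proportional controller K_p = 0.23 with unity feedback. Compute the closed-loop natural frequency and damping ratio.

ω_n = 0.858 rad/s, ζ = 1.4

1 + K_p·P(s) = 0 gives s² + 2.4s + 0.736 = 0.
So ω_n² = 0.736 ⇒ ω_n = 0.8579 rad/s, and ζ = 2.4/(2ω_n) = 1.4.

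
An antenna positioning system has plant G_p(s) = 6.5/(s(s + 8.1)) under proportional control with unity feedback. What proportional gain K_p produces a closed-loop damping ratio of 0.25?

K_p = 40.4

Closed-loop characteristic equation: s² + 8.1s + K_p·6.5 = 0.
So ω_n = √(6.5K_p) and 2ζω_n = 8.1, giving ζ = 8.1/(2√(6.5K_p)).
Setting ζ = 0.25: √(6.5K_p) = 8.1/(2·0.25) = 16.2, so K_p = 262.4/6.5 = 40.4.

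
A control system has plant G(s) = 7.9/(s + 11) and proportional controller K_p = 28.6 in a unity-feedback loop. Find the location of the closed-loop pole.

s = -236.9

Closed-loop transfer function: T(s) = K_p·G(s)/(1 + K_p·G(s)) = 225.9/(s + 11 + 225.9) = 225.9/(s + 236.9).
The closed-loop pole is at s = −236.9.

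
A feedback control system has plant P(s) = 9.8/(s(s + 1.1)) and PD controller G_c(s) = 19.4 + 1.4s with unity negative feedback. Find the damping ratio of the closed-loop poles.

ζ = 0.537

Forward path: (19.4 + 1.4s)·9.8/(s(s+1.1)). The closed-loop characteristic equation is s² + (1.1 + 9.8·1.4)s + 9.8·19.4 = 0.
That is s² + 14.82s + 190.1 = 0, so ω_n = 13.79 rad/s and ζ = 14.82/(2·13.79) = 0.5374.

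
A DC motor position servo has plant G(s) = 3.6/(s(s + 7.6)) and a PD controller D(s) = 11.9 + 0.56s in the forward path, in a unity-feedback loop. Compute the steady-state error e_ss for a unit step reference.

The open loop D(s)G(s) has a pole at the origin (type 1), so the static position error constant is infinite and e_ss = 1/(1+∞) = 0.

0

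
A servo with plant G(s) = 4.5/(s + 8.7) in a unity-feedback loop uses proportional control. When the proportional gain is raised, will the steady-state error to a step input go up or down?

decrease

e_ss = 1/(1 + K_p·G(0)); a larger K_p raises the denominator, so e_ss decreases.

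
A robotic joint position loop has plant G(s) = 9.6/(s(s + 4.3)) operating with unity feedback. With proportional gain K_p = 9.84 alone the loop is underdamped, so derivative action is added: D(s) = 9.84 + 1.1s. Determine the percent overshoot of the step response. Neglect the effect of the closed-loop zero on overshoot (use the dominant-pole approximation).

Forward path: (9.84 + 1.1s)·9.6/(s(s+4.3)). The closed-loop characteristic equation is s² + (4.3 + 9.6·1.1)s + 9.6·9.84 = 0.
That is s² + 14.86s + 94.46 = 0, so ω_n = 9.719 rad/s and ζ = 14.86/(2·9.719) = 0.7645.
%OS = 100·exp(−πζ/√(1−ζ²)) = 2.41%.

2.41%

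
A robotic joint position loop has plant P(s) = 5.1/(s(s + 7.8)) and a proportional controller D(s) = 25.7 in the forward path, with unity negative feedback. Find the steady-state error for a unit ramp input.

0.0595

The loop has one pole at the origin (type 1). Velocity error constant K_v = lim_{s→0} s·D(s)P(s) = 25.7·5.1/7.8 = 16.8.
Steady-state error to a unit ramp: e_ss = 1/K_v = 0.0595.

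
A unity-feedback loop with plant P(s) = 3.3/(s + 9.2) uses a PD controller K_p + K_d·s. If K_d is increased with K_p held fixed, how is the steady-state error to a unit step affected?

K_d affects only the transient (the s-coefficient); the DC loop gain, and hence e_ss, depends only on K_p.

unchanged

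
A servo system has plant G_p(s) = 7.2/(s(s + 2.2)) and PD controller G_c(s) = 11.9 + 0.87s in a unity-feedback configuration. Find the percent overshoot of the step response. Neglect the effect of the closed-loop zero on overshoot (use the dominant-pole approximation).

Forward path: (11.9 + 0.87s)·7.2/(s(s+2.2)). The closed-loop characteristic equation is s² + (2.2 + 7.2·0.87)s + 7.2·11.9 = 0.
That is s² + 8.464s + 85.68 = 0, so ω_n = 9.256 rad/s and ζ = 8.464/(2·9.256) = 0.4572.
%OS = 100·exp(−πζ/√(1−ζ²)) = 19.9%.

19.9%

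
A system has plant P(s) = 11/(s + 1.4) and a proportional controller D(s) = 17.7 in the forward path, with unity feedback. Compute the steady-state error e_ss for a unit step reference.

0.00714

The loop is type 0. Static position error constant K_pos = D(0)·P(0) = 17.7·7.857 = 139.1.
Steady-state error to a unit step: e_ss = 1/(1+K_pos) = 1/140.1 = 0.00714.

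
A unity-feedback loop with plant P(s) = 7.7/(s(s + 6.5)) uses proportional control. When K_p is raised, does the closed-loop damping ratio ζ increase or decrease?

ζ = 6.5/(2√(7.7K_p)); increasing K_p raises the denominator, so ζ falls.

decrease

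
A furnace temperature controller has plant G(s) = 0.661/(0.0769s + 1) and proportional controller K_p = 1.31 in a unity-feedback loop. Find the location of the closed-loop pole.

s = -24.26

Closed loop: T(s) = K_p·G/(1+K_p·G) = 0.8659/(0.0769s + 1 + 0.8659), with pole at s = −(1 + 0.8659)/0.0769 = −24.26.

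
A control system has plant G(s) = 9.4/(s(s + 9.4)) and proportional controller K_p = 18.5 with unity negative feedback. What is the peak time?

Closed-loop characteristic equation: s² + 9.4s + 173.9 = 0, so ω_n = 13.19 rad/s and ζ = 9.4/(2·13.19) = 0.3564.
Damped frequency ω_d = ω_n√(1−ζ²) = 12.32 rad/s, so peak time T_p = π/ω_d = 0.255 s.

T_p = 0.255 s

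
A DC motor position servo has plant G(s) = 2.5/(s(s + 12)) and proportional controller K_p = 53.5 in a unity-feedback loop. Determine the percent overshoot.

14.9%

From 1 + K_pG(s) = 0: s² + 12s + 133.8 = 0 ⇒ ω_n = 11.57, ζ = 0.5188.
%OS = 100·exp(−πζ/√(1−ζ²)) = 100·exp(−π·0.5188/√0.7308) = 14.9%.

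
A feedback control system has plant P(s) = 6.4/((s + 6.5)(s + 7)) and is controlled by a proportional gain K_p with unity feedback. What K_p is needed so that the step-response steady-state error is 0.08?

K_p = 81.8

For a type-0 loop with proportional control, e_ss = 1/(1 + K_p·P(0)).
P(0) = 0.1407. Require 1/(1 + K_p·0.1407) = 0.08, so 1 + 0.1407·K_p = 12.5.
K_p = (12.5 − 1)/0.1407 = 81.8.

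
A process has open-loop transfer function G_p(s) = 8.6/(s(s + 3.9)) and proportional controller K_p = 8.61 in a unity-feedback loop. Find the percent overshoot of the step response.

48.1%

The closed-loop denominator s² + 3.9s + 74.05 gives ω_n = √74.05 = 8.605 and ζ = 3.9/(2ω_n) = 0.2266.
%OS = 100·exp(−πζ/√(1−ζ²)) = 100·exp(−π·0.2266/√0.9486) = 48.1%.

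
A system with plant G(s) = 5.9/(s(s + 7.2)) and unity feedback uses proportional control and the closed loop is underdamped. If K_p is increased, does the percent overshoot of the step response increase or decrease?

increase

ζ = 7.2/(2√(5.9K_p)) decreases as K_p grows; lower damping means more overshoot.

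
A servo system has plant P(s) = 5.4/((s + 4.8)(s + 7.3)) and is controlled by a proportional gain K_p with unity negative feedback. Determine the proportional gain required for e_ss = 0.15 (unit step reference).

Steady-state error for a unit step on this type-0 loop is 1/(1 + K_p·P(0)).
P(0) = 0.1541. Require 1/(1 + K_p·0.1541) = 0.15, so 1 + 0.1541·K_p = 6.667.
K_p = (6.667 − 1)/0.1541 = 36.8.

K_p = 36.8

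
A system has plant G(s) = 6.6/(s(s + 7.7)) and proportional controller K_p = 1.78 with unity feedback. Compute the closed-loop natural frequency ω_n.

The closed-loop denominator is s(s+7.7) + 1.78·6.6 = s² + 7.7s + 11.75.
Matching s² + 2ζω_n s + ω_n²: ω_n = √11.75 = 3.428 rad/s and 2ζω_n = 7.7, so ζ = 7.7/(2·3.428) = 1.12.

ω_n = 3.43 rad/s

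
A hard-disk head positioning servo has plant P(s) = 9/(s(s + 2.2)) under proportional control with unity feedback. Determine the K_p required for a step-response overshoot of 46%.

K_p = 2.33

From %OS = 100·exp(−πζ/√(1−ζ²)) = 46%, ζ = −ln(0.46)/√(π²+ln²(0.46)) = 0.24.
Characteristic equation s² + 2.2s + 9K_p = 0 gives ζ = 2.2/(2√(9K_p)).
Setting ζ = 0.24: √(9K_p) = 2.2/(2·0.24) = 4.584, so K_p = 21.01/9 = 2.33.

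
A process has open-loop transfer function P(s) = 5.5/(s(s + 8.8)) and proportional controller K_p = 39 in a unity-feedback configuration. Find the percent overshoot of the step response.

37.2%

The closed-loop denominator s² + 8.8s + 214.5 gives ω_n = √214.5 = 14.65 and ζ = 8.8/(2ω_n) = 0.3004.
%OS = 100·exp(−πζ/√(1−ζ²)) = 100·exp(−π·0.3004/√0.9097) = 37.2%.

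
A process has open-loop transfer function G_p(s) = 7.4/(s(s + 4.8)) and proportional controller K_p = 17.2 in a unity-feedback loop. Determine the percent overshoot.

The closed-loop denominator s² + 4.8s + 127.3 gives ω_n = √127.3 = 11.28 and ζ = 4.8/(2ω_n) = 0.2127.
%OS = 100·exp(−πζ/√(1−ζ²)) = 100·exp(−π·0.2127/√0.9547) = 50.5%.

50.5%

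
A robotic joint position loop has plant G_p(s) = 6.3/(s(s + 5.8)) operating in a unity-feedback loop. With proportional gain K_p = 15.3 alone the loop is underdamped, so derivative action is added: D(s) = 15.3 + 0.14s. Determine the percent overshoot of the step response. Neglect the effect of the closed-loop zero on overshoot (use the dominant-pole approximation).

Forward path: (15.3 + 0.14s)·6.3/(s(s+5.8)). The closed-loop characteristic equation is s² + (5.8 + 6.3·0.14)s + 6.3·15.3 = 0.
That is s² + 6.682s + 96.39 = 0, so ω_n = 9.818 rad/s and ζ = 6.682/(2·9.818) = 0.3403.
%OS = 100·exp(−πζ/√(1−ζ²)) = 32.1%.

32.1%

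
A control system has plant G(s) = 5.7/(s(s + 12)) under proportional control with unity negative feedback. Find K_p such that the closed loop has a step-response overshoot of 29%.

From %OS = 100·exp(−πζ/√(1−ζ²)) = 29%, ζ = −ln(0.29)/√(π²+ln²(0.29)) = 0.3666.
Characteristic equation s² + 12s + 5.7K_p = 0 gives ζ = 12/(2√(5.7K_p)).
Setting ζ = 0.3666: √(5.7K_p) = 12/(2·0.3666) = 16.37, so K_p = 267.9/5.7 = 47.

K_p = 47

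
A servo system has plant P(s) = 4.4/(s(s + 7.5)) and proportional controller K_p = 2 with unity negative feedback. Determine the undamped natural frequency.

ω_n = 2.97 rad/s

With unity feedback the closed-loop characteristic equation is s² + 7.5s + 2·4.4 = s² + 7.5s + 8.8 = 0.
Matching s² + 2ζω_n s + ω_n²: ω_n = √8.8 = 2.966 rad/s and 2ζω_n = 7.5, so ζ = 7.5/(2·2.966) = 1.26.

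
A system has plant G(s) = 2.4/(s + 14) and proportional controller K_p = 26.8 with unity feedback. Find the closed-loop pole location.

Closed-loop transfer function: T(s) = K_p·G(s)/(1 + K_p·G(s)) = 64.32/(s + 14 + 64.32) = 64.32/(s + 78.32).
The closed-loop pole is at s = −78.32.

s = -78.32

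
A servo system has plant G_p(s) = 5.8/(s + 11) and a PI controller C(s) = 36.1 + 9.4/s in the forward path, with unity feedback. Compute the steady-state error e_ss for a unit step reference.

0

The open loop C(s)G_p(s) has a pole at the origin (type 1), so the static position error constant is infinite and e_ss = 1/(1+∞) = 0.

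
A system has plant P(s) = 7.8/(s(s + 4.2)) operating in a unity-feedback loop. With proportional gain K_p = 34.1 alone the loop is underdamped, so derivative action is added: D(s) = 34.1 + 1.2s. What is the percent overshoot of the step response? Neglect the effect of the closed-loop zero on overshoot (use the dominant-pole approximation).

Forward path: (34.1 + 1.2s)·7.8/(s(s+4.2)). The closed-loop characteristic equation is s² + (4.2 + 7.8·1.2)s + 7.8·34.1 = 0.
That is s² + 13.56s + 266 = 0, so ω_n = 16.31 rad/s and ζ = 13.56/(2·16.31) = 0.4157.
%OS = 100·exp(−πζ/√(1−ζ²)) = 23.8%.

23.8%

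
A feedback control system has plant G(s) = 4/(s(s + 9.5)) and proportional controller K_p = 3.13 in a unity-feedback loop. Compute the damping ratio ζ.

ζ = 1.34

With unity feedback the closed-loop characteristic equation is s² + 9.5s + 3.13·4 = s² + 9.5s + 12.52 = 0.
Matching s² + 2ζω_n s + ω_n²: ω_n = √12.52 = 3.538 rad/s and 2ζω_n = 9.5, so ζ = 9.5/(2·3.538) = 1.34.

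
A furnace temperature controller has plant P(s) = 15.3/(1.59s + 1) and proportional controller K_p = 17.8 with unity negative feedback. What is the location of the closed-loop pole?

s = -171.9

Closed loop: T(s) = K_p·P/(1+K_p·P) = 272.3/(1.59s + 1 + 272.3), with pole at s = −(1 + 272.3)/1.59 = −171.9.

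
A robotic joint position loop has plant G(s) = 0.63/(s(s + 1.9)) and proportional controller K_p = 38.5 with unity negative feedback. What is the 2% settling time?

T_s ≈ 4.21 s

The closed-loop denominator s² + 1.9s + 24.25 gives ω_n = √24.25 = 4.925 and ζ = 1.9/(2ω_n) = 0.1929.
2% settling time T_s ≈ 4/(ζω_n) = 4/0.95 = 4.21 s.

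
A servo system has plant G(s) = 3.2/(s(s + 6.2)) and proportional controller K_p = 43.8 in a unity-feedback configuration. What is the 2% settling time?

The closed-loop denominator s² + 6.2s + 140.2 gives ω_n = √140.2 = 11.84 and ζ = 6.2/(2ω_n) = 0.2618.
2% settling time T_s ≈ 4/(ζω_n) = 4/3.1 = 1.29 s.

T_s ≈ 1.29 s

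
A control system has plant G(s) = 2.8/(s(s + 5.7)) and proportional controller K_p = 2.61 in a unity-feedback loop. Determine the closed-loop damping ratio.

ζ = 1.05

1 + K_p·G(s) = 0 gives s² + 5.7s + 7.308 = 0.
Matching s² + 2ζω_n s + ω_n²: ω_n = √7.308 = 2.703 rad/s and 2ζω_n = 5.7, so ζ = 5.7/(2·2.703) = 1.05.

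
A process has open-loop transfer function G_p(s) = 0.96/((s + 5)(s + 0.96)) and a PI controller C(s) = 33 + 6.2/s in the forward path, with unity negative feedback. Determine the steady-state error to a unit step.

The open loop C(s)G_p(s) has a pole at the origin (type 1), so the static position error constant is infinite and e_ss = 1/(1+∞) = 0.

0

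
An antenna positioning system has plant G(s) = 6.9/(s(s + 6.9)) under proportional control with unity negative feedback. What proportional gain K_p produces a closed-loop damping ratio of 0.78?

Closed-loop characteristic equation: s² + 6.9s + K_p·6.9 = 0.
So ω_n = √(6.9K_p) and 2ζω_n = 6.9, giving ζ = 6.9/(2√(6.9K_p)).
Setting ζ = 0.78: √(6.9K_p) = 6.9/(2·0.78) = 4.423, so K_p = 19.56/6.9 = 2.84.

K_p = 2.84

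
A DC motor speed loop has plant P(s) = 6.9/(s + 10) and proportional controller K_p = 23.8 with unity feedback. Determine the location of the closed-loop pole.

s = -174.2

Closed-loop transfer function: T(s) = K_p·P(s)/(1 + K_p·P(s)) = 164.2/(s + 10 + 164.2) = 164.2/(s + 174.2).
The closed-loop pole is at s = −174.2.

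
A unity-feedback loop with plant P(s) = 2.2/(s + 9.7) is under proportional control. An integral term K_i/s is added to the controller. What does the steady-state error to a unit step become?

Adding integral action puts a pole at s = 0 in the forward path, raising the system type to 1; a type-1 loop has zero steady-state error to a step.

0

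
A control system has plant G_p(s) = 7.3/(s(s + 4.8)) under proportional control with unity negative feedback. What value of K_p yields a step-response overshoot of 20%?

From %OS = 100·exp(−πζ/√(1−ζ²)) = 20%, ζ = −ln(0.2)/√(π²+ln²(0.2)) = 0.4559.
Characteristic equation s² + 4.8s + 7.3K_p = 0 gives ζ = 4.8/(2√(7.3K_p)).
Setting ζ = 0.4559: √(7.3K_p) = 4.8/(2·0.4559) = 5.264, so K_p = 27.71/7.3 = 3.8.

K_p = 3.8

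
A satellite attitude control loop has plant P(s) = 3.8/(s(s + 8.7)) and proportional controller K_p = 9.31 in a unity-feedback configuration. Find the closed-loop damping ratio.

The closed-loop denominator is s(s+8.7) + 9.31·3.8 = s² + 8.7s + 35.38.
Matching s² + 2ζω_n s + ω_n²: ω_n = √35.38 = 5.948 rad/s and 2ζω_n = 8.7, so ζ = 8.7/(2·5.948) = 0.731.

ζ = 0.731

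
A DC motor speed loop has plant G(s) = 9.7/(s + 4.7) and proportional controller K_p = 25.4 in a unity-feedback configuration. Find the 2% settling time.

Closed-loop transfer function: T(s) = K_p·G(s)/(1 + K_p·G(s)) = 246.4/(s + 4.7 + 246.4) = 246.4/(s + 251.1).
Time constant τ = 1/251.1 = 0.003983 s, so the 2% settling time is about 4τ = 0.0159 s.

T_s ≈ 0.0159 s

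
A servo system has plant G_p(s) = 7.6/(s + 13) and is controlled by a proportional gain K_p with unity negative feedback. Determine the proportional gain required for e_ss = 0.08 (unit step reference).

The loop is type 0, so e_ss(step) = 1/(1 + K_pos) with K_pos = K_p·G_p(0).
G_p(0) = 0.5846. Require 1/(1 + K_p·0.5846) = 0.08, so 1 + 0.5846·K_p = 12.5.
K_p = (12.5 − 1)/0.5846 = 19.7.

K_p = 19.7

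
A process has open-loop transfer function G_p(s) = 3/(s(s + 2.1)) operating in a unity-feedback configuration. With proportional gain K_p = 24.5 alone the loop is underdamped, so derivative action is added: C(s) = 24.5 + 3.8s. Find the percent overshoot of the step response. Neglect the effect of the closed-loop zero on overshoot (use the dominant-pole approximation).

1.81%

Forward path: (24.5 + 3.8s)·3/(s(s+2.1)). The closed-loop characteristic equation is s² + (2.1 + 3·3.8)s + 3·24.5 = 0.
That is s² + 13.5s + 73.5 = 0, so ω_n = 8.573 rad/s and ζ = 13.5/(2·8.573) = 0.7873.
%OS = 100·exp(−πζ/√(1−ζ²)) = 1.81%.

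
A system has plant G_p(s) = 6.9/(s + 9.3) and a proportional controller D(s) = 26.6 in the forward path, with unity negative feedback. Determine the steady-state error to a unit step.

The loop is type 0. Static position error constant K_pos = D(0)·G_p(0) = 26.6·0.7419 = 19.74.
Steady-state error to a unit step: e_ss = 1/(1+K_pos) = 1/20.74 = 0.0482.

0.0482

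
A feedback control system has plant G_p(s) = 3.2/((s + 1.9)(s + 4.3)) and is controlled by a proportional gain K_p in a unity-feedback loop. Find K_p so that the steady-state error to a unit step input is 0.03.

K_p = 82.6

For a type-0 loop with proportional control, e_ss = 1/(1 + K_p·G_p(0)).
G_p(0) = 0.3917. Require 1/(1 + K_p·0.3917) = 0.03, so 1 + 0.3917·K_p = 33.33.
K_p = (33.33 − 1)/0.3917 = 82.6.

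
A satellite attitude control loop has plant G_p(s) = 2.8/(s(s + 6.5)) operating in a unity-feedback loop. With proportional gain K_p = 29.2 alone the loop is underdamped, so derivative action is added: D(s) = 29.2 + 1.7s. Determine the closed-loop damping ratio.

Forward path: (29.2 + 1.7s)·2.8/(s(s+6.5)). The closed-loop characteristic equation is s² + (6.5 + 2.8·1.7)s + 2.8·29.2 = 0.
That is s² + 11.26s + 81.76 = 0, so ω_n = 9.042 rad/s and ζ = 11.26/(2·9.042) = 0.6226.

ζ = 0.623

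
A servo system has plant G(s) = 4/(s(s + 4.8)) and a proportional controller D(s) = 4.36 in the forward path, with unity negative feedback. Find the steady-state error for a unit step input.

The open loop D(s)G(s) has a pole at the origin (type 1), so the static position error constant is infinite and e_ss = 1/(1+∞) = 0.

0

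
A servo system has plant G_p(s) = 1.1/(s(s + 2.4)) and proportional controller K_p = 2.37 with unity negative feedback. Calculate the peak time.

T_p = 2.91 s

Closed-loop characteristic equation: s² + 2.4s + 2.607 = 0, so ω_n = 1.615 rad/s and ζ = 2.4/(2·1.615) = 0.7432.
Damped frequency ω_d = ω_n√(1−ζ²) = 1.08 rad/s, so peak time T_p = π/ω_d = 2.91 s.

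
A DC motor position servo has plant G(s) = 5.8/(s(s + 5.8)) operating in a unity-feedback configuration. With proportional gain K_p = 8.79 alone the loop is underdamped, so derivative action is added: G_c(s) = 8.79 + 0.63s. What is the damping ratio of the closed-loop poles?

Forward path: (8.79 + 0.63s)·5.8/(s(s+5.8)). The closed-loop characteristic equation is s² + (5.8 + 5.8·0.63)s + 5.8·8.79 = 0.
That is s² + 9.454s + 50.98 = 0, so ω_n = 7.14 rad/s and ζ = 9.454/(2·7.14) = 0.662.

ζ = 0.662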